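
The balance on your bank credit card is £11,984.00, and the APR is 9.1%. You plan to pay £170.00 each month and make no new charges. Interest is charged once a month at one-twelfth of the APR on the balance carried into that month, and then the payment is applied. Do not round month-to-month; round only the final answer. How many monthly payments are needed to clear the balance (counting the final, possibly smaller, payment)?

Monthly rate r = 9.1%/12 = 0.758333% = 0.00758333.
Recurrence: B ← B·(1+r) − £170.00.
Month 1: interest £90.88; balance after payment £11,904.88.
Month 2: interest £90.28; balance after payment £11,825.16.
Closed form: n = −ln(1 − rB₀/P)/ln(1+r) = −ln(0.46542)/ln(1.00758) ≈ 101.237, so the balance reaches zero during payment 102.

102 months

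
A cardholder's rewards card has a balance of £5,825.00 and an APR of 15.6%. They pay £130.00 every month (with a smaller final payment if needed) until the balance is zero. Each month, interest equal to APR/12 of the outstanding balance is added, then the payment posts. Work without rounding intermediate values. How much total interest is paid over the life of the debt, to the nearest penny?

Monthly rate r = 15.6%/12 = 1.3% = 0.013.
Payoff takes n = ⌈−ln(1 − rB₀/P)/ln(1+r)⌉ = ⌈67.626⌉ = 68 payments; the last is £81.56.
Total paid = 67·£130.00 + £81.56 = £8,791.56.
Total interest = total paid − principal = £8,791.56 − £5,825.00 = £2,966.56.

£2,966.56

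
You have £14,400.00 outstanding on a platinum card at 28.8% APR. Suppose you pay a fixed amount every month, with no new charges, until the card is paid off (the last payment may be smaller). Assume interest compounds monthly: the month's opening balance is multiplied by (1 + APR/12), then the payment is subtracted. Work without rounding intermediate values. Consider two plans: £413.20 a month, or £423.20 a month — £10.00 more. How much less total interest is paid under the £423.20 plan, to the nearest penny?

Monthly rate r = 28.8%/12 = 2.4% = 0.024.
At £413.20/mo: n = ⌈−ln(1 − rB₀/P)/ln(1+r)⌉ = 77 payments (last £138.16); total interest = total paid − £14,400.00 = £17,141.36.
At £423.20/mo: 72 payments (last £222.59); total interest £15,869.79.
Interest saved = £17,141.36 − £15,869.79 = £1,271.57.

£1,271.57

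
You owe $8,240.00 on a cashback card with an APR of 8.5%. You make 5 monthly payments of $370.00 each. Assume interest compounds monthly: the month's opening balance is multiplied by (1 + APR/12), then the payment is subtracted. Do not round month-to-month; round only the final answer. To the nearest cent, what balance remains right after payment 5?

Monthly rate r = 8.5%/12 = 0.708333% = 0.00708333.
Each month: B ← B·(1+r) − $370.00.
Month 1: interest $58.37; balance after payment $7,928.37.
Month 2: interest $56.16; balance after payment $7,614.53.
Month 3: interest $53.94; balance after payment $7,298.46.
Month 4: interest $51.70; balance after payment $6,980.16.
Month 5: interest $49.44; balance after payment $6,659.60.

$6,659.60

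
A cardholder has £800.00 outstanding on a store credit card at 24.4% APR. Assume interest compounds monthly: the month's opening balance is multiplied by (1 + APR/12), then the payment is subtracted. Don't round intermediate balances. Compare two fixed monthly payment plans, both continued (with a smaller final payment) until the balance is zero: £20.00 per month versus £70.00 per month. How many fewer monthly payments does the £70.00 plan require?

70 fewer payments

Monthly rate r = 24.4%/12 = 2.03333% = 0.0203333.
At £20.00/mo: n = ⌈−ln(1 − rB₀/P)/ln(1+r)⌉ = 84 payments (last £7.69); total interest = total paid − £800.00 = £867.69.
At £70.00/mo: 14 payments (last £9.75); total interest £119.75.
Payments saved = 84 − 14 = 70.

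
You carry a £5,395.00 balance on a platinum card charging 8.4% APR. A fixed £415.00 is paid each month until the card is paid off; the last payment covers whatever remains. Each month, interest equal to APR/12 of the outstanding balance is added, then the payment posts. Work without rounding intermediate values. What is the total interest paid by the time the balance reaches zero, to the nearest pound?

Monthly rate r = 8.4%/12 = 0.7% = 0.007.
Payoff takes n = ⌈−ln(1 − rB₀/P)/ln(1+r)⌉ = ⌈13.678⌉ = 14 payments; the last is £281.55.
Total paid = 13·£415.00 + £281.55 = £5,676.55.
Total interest = total paid − principal = £5,676.55 − £5,395.00 = £281.55.

£282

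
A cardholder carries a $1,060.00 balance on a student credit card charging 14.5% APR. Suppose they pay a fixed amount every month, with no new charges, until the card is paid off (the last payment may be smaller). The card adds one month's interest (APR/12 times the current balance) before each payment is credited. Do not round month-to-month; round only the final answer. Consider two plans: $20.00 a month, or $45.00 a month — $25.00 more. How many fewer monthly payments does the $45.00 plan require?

Monthly rate r = 14.5%/12 = 1.20833% = 0.0120833.
At $20.00/mo: n = ⌈−ln(1 − rB₀/P)/ln(1+r)⌉ = 86 payments (last $3.15); total interest = total paid − $1,060.00 = $643.15.
At $45.00/mo: 28 payments (last $39.97); total interest $194.97.
Payments saved = 86 − 28 = 58.

58 fewer payments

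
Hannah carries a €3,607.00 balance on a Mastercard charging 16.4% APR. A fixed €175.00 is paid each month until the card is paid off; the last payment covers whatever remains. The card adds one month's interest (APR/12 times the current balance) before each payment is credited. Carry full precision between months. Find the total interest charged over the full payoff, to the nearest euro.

Monthly rate r = 16.4%/12 = 1.36667% = 0.0136667.
Payoff takes n = ⌈−ln(1 − rB₀/P)/ln(1+r)⌉ = ⌈24.374⌉ = 25 payments; the last is €65.70.
Total paid = 24·€175.00 + €65.70 = €4,265.70.
Total interest = total paid − principal = €4,265.70 − €3,607.00 = €658.70.

€659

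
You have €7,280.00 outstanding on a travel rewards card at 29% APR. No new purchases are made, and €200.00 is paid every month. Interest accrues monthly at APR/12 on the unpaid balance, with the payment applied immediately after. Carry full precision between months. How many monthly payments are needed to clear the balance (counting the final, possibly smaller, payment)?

89 months

Monthly rate r = 29%/12 = 2.41667% = 0.0241667.
Recurrence: B ← B·(1+r) − €200.00.
Month 1: interest €175.93; balance after payment €7,255.93.
Month 2: interest €175.35; balance after payment €7,231.29.
Closed form: n = −ln(1 − rB₀/P)/ln(1+r) = −ln(0.12033)/ln(1.02417) ≈ 88.675, so the balance reaches zero during payment 89.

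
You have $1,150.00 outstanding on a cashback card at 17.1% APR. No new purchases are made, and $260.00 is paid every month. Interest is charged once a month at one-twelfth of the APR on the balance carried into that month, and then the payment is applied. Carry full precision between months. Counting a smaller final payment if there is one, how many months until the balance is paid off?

5 payments

Monthly rate r = 17.1%/12 = 1.425% = 0.01425.
Recurrence: B ← B·(1+r) − $260.00.
Month 1: interest $16.39; balance after payment $906.39.
Month 2: interest $12.92; balance after payment $659.30.
Month 3: interest $9.40; balance after payment $408.70.
Month 4: interest $5.82; balance after payment $154.52.
Month 5: interest $2.20; balance after payment $0.00.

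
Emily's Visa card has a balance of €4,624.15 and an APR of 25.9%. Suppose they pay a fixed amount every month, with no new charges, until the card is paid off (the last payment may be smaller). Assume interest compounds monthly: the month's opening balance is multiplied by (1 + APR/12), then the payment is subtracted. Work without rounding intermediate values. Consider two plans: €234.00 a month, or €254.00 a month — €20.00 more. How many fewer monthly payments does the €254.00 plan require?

3 fewer payments

Monthly rate r = 25.9%/12 = 2.15833% = 0.0215833.
At €234.00/mo: n = ⌈−ln(1 − rB₀/P)/ln(1+r)⌉ = 27 payments (last €9.16); total interest = total paid − €4,624.15 = €1,469.01.
At €254.00/mo: 24 payments (last €95.53); total interest €1,313.38.
Payments saved = 27 − 24 = 3.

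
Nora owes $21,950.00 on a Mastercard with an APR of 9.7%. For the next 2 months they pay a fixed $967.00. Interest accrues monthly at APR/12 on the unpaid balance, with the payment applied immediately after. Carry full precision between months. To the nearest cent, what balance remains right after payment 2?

$20,364.48

Monthly rate r = 9.7%/12 = 0.808333% = 0.00808333.
Each month: B ← B·(1+r) − $967.00.
Month 1: interest $177.43; balance after payment $21,160.43.
Month 2: interest $171.05; balance after payment $20,364.48.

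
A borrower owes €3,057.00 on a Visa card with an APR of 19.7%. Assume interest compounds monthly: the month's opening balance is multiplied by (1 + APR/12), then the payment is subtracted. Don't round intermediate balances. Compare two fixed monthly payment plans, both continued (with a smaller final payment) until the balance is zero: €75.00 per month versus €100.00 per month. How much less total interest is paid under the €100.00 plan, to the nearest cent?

€814.75

Monthly rate r = 19.7%/12 = 1.64167% = 0.0164167.
At €75.00/mo: n = ⌈−ln(1 − rB₀/P)/ln(1+r)⌉ = 68 payments (last €69.52); total interest = total paid − €3,057.00 = €2,037.52.
At €100.00/mo: 43 payments (last €79.77); total interest €1,222.77.
Interest saved = €2,037.52 − €1,222.77 = €814.75.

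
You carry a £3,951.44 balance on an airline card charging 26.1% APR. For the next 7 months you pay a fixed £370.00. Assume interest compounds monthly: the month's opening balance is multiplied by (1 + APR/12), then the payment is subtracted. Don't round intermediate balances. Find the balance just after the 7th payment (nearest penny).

Monthly rate r = 26.1%/12 = 2.175% = 0.02175.
Each month: B ← B·(1+r) − £370.00.
Month 1: interest £85.94; balance after payment £3,667.38.
Month 2: interest £79.77; balance after payment £3,377.15.
Month 3: interest £73.45; balance after payment £3,080.60.
Month 4: interest £67.00; balance after payment £2,777.61.
Month 5: interest £60.41; balance after payment £2,468.02.
Month 6: interest £53.68; balance after payment £2,151.70.
Month 7: interest £46.80; balance after payment £1,828.50.

£1,828.50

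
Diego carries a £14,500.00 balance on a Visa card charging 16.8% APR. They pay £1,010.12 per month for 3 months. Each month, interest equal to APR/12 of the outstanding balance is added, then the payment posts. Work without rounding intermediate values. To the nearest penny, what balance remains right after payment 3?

Monthly rate r = 16.8%/12 = 1.4% = 0.014.
Each month: B ← B·(1+r) − £1,010.12.
Month 1: interest £203.00; balance after payment £13,692.88.
Month 2: interest £191.70; balance after payment £12,874.46.
Month 3: interest £180.24; balance after payment £12,044.58.

£12,044.58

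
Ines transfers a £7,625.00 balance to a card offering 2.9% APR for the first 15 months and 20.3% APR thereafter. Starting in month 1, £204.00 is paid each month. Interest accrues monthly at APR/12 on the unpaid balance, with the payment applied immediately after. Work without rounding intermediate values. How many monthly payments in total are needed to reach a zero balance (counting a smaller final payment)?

46 months

Promo months 1–15 at r₀ = 2.9%/12 = 0.00241667; months 16+ at r₁ = 20.3%/12 = 0.0169167.
After month 15: iterate B ← B·(1+r₀) − £204.00 for 15 months → £4,793.82.
Then at r₁ with £204.00/mo: n₂ = −ln(1 − r₁·B/P)/ln(1+r₁) ≈ 30.21 → 31 more payments.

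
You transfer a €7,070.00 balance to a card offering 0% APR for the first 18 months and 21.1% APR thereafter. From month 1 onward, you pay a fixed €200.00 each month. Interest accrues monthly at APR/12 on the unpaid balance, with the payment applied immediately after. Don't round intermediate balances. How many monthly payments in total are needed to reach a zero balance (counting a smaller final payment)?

39 months

Promo months 1–18 at r₀ = 0%/12 = 0; months 19+ at r₁ = 21.1%/12 = 0.0175833.
After month 18 (no interest yet): B = €7,070.00 − 18·€200.00 = €3,470.00.
Then at r₁ with €200.00/mo: n₂ = −ln(1 − r₁·B/P)/ln(1+r₁) ≈ 20.88 → 21 more payments.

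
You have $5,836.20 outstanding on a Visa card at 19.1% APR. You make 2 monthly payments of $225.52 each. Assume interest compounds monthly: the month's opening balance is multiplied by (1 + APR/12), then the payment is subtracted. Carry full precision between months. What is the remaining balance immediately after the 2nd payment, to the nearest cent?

Monthly rate r = 19.1%/12 = 1.59167% = 0.0159167.
Each month: B ← B·(1+r) − $225.52.
Month 1: interest $92.89; balance after payment $5,703.57.
Month 2: interest $90.78; balance after payment $5,568.83.

$5,568.83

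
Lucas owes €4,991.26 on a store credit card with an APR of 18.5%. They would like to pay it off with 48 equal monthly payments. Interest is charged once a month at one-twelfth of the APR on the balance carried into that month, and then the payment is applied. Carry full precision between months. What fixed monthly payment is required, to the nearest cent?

€147.93

Monthly rate r = 18.5%/12 = 1.54167% = 0.0154167.
Level-payment amortization: P = B₀·r / (1 − (1+r)^(−n)) = 4991.26·0.0154167 / (1 − 1.01542^(−48)).
Denominator 1 − (1+r)^(−48) = 0.52018458.
P = 76.9486 / 0.52018458 ≈ 147.93.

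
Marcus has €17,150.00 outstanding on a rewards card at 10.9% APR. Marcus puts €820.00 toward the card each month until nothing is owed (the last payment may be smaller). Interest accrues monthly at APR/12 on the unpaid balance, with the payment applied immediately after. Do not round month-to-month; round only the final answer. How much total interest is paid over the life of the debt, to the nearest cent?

€1,957.09

Monthly rate r = 10.9%/12 = 0.908333% = 0.00908333.
Payoff takes n = ⌈−ln(1 − rB₀/P)/ln(1+r)⌉ = ⌈23.300⌉ = 24 payments; the last is €247.09.
Total paid = 23·€820.00 + €247.09 = €19,107.09.
Total interest = total paid − principal = €19,107.09 − €17,150.00 = €1,957.09.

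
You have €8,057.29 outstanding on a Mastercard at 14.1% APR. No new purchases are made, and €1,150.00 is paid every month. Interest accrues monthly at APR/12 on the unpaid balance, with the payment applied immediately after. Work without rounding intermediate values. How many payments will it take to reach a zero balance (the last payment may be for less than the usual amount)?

Monthly rate r = 14.1%/12 = 1.175% = 0.01175.
Recurrence: B ← B·(1+r) − €1,150.00.
Month 1: interest €94.67; balance after payment €7,001.96.
Month 2: interest €82.27; balance after payment €5,934.24.
Closed form: n = −ln(1 − rB₀/P)/ln(1+r) = −ln(0.91768)/ln(1.01175) ≈ 7.354, so the balance reaches zero during payment 8.

8 months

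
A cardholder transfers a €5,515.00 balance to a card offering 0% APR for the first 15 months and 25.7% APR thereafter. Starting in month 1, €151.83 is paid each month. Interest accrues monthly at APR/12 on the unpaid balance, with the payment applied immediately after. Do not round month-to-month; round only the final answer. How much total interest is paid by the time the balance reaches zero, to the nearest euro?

Promo months 1–15 at r₀ = 0%/12 = 0; months 16+ at r₁ = 25.7%/12 = 0.0214167.
After month 15 (no interest yet): B = €5,515.00 − 15·€151.83 = €3,237.55.
Then at r₁ with €151.83/mo: n₂ = −ln(1 − r₁·B/P)/ln(1+r₁) ≈ 28.79 → 29 more payments.
Total paid = 43·€151.83 + €120.06 = €6,648.75; interest = €6,648.75 − €5,515.00 = €1,133.75.

€1,134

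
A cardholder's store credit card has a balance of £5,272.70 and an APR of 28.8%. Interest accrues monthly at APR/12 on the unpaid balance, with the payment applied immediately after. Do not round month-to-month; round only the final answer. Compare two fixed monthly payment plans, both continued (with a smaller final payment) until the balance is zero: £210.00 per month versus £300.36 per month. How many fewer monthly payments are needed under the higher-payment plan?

Monthly rate r = 28.8%/12 = 2.4% = 0.024.
At £210.00/mo: n = ⌈−ln(1 − rB₀/P)/ln(1+r)⌉ = 39 payments (last £191.19); total interest = total paid − £5,272.70 = £2,898.49.
At £300.36/mo: 24 payments (last £19.32); total interest £1,654.90.
Payments saved = 39 − 24 = 15.

15 fewer payments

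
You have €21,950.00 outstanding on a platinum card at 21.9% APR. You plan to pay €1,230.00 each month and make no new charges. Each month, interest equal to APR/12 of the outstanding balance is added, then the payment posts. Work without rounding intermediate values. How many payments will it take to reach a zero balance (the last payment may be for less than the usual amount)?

Monthly rate r = 21.9%/12 = 1.825% = 0.01825.
Recurrence: B ← B·(1+r) − €1,230.00.
Month 1: interest €400.59; balance after payment €21,120.59.
Month 2: interest €385.45; balance after payment €20,276.04.
Closed form: n = −ln(1 − rB₀/P)/ln(1+r) = −ln(0.67432)/ln(1.01825) ≈ 21.788, so the balance reaches zero during payment 22.

22 payments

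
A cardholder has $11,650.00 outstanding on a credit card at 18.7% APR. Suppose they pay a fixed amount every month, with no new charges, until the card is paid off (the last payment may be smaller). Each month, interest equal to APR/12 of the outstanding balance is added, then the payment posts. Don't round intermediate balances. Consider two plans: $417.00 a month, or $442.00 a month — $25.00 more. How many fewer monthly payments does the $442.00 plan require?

2 fewer payments

Monthly rate r = 18.7%/12 = 1.55833% = 0.0155833.
At $417.00/mo: n = ⌈−ln(1 − rB₀/P)/ln(1+r)⌉ = 37 payments (last $401.82); total interest = total paid − $11,650.00 = $3,763.82.
At $442.00/mo: 35 payments (last $90.18); total interest $3,468.18.
Payments saved = 37 − 35 = 2.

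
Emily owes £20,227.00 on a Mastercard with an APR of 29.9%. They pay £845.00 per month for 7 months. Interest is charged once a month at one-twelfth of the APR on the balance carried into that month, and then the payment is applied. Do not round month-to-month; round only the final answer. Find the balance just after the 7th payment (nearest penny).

Monthly rate r = 29.9%/12 = 2.49167% = 0.0249167.
Each month: B ← B·(1+r) − £845.00.
Month 1: interest £503.99; balance after payment £19,885.99.
Month 2: interest £495.49; balance after payment £19,536.48.
Month 3: interest £486.78; balance after payment £19,178.27.
Month 4: interest £477.86; balance after payment £18,811.12.
Month 5: interest £468.71; balance after payment £18,434.83.
Month 6: interest £459.33; balance after payment £18,049.17.
Month 7: interest £449.73; balance after payment £17,653.89.

£17,653.89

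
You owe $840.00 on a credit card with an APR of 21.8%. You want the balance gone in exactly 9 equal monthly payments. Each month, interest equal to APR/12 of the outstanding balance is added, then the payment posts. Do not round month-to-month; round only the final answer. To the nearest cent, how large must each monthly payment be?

$102.01

Monthly rate r = 21.8%/12 = 1.81667% = 0.0181667.
Level-payment amortization: P = B₀·r / (1 − (1+r)^(−n)) = 840.00·0.0181667 / (1 − 1.01817^(−9)).
Denominator 1 − (1+r)^(−9) = 0.149586536.
P = 15.26 / 0.149586536 ≈ 102.01.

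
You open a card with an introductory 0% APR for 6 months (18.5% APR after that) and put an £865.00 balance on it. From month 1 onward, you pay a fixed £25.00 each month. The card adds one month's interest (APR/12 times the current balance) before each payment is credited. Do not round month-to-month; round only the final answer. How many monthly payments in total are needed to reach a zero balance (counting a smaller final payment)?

45 payments

Promo months 1–6 at r₀ = 0%/12 = 0; months 7+ at r₁ = 18.5%/12 = 0.0154167.
After month 6 (no interest yet): B = £865.00 − 6·£25.00 = £715.00.
Then at r₁ with £25.00/mo: n₂ = −ln(1 − r₁·B/P)/ln(1+r₁) ≈ 38.01 → 39 more payments.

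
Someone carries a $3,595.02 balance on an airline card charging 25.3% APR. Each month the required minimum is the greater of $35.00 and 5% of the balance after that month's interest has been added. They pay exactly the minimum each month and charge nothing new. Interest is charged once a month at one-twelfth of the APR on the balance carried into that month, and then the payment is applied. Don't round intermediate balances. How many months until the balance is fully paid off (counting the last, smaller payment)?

Monthly rate r = 25.3%/12 = 2.10833% = 0.0210833.
While 5% of the post-interest balance exceeds $35.00, each month B ← (B·(1+r))·(1 − 0.05), i.e. B shrinks by the factor (1+r)·0.95 = 0.97003.
This holds for months 1–55. Entering month 56 the balance is $674.32; 5% of the post-interest balance is now below $35.00, so the flat $35.00 minimum applies from here.
From month 56 a fixed $35.00 at rate r clears $674.32 in 25 more payments. Total: 55 + 25 = 80 months.

80 months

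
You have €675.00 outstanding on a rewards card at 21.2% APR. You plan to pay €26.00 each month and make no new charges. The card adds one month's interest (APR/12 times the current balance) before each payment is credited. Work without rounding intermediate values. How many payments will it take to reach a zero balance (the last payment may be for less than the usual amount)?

36 months

Monthly rate r = 21.2%/12 = 1.76667% = 0.0176667.
Recurrence: B ← B·(1+r) − €26.00.
Month 1: interest €11.93; balance after payment €660.92.
Month 2: interest €11.68; balance after payment €646.60.
Closed form: n = −ln(1 − rB₀/P)/ln(1+r) = −ln(0.54135)/ln(1.01767) ≈ 35.043, so the balance reaches zero during payment 36.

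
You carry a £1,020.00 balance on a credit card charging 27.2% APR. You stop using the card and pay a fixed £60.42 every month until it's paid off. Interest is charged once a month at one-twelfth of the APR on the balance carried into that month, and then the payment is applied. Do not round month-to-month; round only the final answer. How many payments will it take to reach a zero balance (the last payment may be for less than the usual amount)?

Monthly rate r = 27.2%/12 = 2.26667% = 0.0226667.
Recurrence: B ← B·(1+r) − £60.42.
Month 1: interest £23.12; balance after payment £982.70.
Month 2: interest £22.27; balance after payment £944.55.
Closed form: n = −ln(1 − rB₀/P)/ln(1+r) = −ln(0.61735)/ln(1.02267) ≈ 21.519, so the balance reaches zero during payment 22.

22 months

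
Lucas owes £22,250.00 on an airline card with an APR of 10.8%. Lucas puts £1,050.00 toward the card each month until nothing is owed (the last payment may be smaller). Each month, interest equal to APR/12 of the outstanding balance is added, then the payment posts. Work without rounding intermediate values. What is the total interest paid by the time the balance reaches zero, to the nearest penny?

£2,549.08

Monthly rate r = 10.8%/12 = 0.9% = 0.009.
Payoff takes n = ⌈−ln(1 − rB₀/P)/ln(1+r)⌉ = ⌈23.617⌉ = 24 payments; the last is £649.08.
Total paid = 23·£1,050.00 + £649.08 = £24,799.08.
Total interest = total paid − principal = £24,799.08 − £22,250.00 = £2,549.08.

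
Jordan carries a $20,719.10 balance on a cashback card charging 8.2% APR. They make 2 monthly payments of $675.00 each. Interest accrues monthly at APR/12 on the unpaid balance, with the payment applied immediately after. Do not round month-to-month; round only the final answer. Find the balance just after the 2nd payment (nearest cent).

Monthly rate r = 8.2%/12 = 0.683333% = 0.00683333.
Each month: B ← B·(1+r) − $675.00.
Month 1: interest $141.58; balance after payment $20,185.68.
Month 2: interest $137.94; balance after payment $19,648.62.

$19,648.62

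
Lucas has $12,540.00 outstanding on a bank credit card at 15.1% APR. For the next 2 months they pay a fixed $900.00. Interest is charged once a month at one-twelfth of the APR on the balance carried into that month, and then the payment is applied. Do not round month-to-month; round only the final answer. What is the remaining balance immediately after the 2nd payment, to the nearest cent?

$11,046.25

Monthly rate r = 15.1%/12 = 1.25833% = 0.0125833.
Each month: B ← B·(1+r) − $900.00.
Month 1: interest $157.80; balance after payment $11,797.80.
Month 2: interest $148.46; balance after payment $11,046.25.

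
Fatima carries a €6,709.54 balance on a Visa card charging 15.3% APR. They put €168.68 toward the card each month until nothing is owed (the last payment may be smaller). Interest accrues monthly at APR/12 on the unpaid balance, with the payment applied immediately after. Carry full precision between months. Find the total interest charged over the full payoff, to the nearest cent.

€2,710.99

Monthly rate r = 15.3%/12 = 1.275% = 0.01275.
Payoff takes n = ⌈−ln(1 − rB₀/P)/ln(1+r)⌉ = ⌈55.848⌉ = 56 payments; the last is €143.13.
Total paid = 55·€168.68 + €143.13 = €9,420.53.
Total interest = total paid − principal = €9,420.53 − €6,709.54 = €2,710.99.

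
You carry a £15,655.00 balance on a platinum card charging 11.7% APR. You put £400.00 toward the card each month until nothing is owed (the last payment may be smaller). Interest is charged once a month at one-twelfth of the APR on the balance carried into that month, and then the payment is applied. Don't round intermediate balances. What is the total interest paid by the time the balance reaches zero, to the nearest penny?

£4,158.56

Monthly rate r = 11.7%/12 = 0.975% = 0.00975.
Payoff takes n = ⌈−ln(1 − rB₀/P)/ln(1+r)⌉ = ⌈49.533⌉ = 50 payments; the last is £213.56.
Total paid = 49·£400.00 + £213.56 = £19,813.56.
Total interest = total paid − principal = £19,813.56 − £15,655.00 = £4,158.56.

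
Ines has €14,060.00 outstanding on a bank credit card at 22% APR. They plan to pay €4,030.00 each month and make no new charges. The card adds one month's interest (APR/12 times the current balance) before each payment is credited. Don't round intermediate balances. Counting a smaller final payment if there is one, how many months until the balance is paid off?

4 payments

Monthly rate r = 22%/12 = 1.83333% = 0.0183333.
Recurrence: B ← B·(1+r) − €4,030.00.
Month 1: interest €257.77; balance after payment €10,287.77.
Month 2: interest €188.61; balance after payment €6,446.38.
Month 3: interest €118.18; balance after payment €2,534.56.
Month 4: interest €46.47; balance after payment €0.00.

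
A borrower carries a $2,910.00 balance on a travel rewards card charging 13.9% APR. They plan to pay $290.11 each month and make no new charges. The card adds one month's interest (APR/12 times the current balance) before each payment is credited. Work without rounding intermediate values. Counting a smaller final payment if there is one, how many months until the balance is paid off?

11 payments

Monthly rate r = 13.9%/12 = 1.15833% = 0.0115833.
Recurrence: B ← B·(1+r) − $290.11.
Month 1: interest $33.71; balance after payment $2,653.60.
Month 2: interest $30.74; balance after payment $2,394.23.
Closed form: n = −ln(1 − rB₀/P)/ln(1+r) = −ln(0.88381)/ln(1.01158) ≈ 10.725, so the balance reaches zero during payment 11.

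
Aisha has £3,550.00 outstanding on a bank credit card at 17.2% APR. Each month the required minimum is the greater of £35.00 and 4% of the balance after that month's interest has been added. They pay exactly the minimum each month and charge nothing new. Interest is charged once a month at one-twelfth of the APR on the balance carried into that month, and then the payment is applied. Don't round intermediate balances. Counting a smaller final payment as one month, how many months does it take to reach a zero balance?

84 months

Monthly rate r = 17.2%/12 = 1.43333% = 0.0143333.
While 4% of the post-interest balance exceeds £35.00, each month B ← (B·(1+r))·(1 − 0.04), i.e. B shrinks by the factor (1+r)·0.96 = 0.97376.
This holds for months 1–54. Entering month 55 the balance is £844.56; 4% of the post-interest balance is now below £35.00, so the flat £35.00 minimum applies from here.
From month 55 a fixed £35.00 at rate r clears £844.56 in 30 more payments. Total: 54 + 30 = 84 months.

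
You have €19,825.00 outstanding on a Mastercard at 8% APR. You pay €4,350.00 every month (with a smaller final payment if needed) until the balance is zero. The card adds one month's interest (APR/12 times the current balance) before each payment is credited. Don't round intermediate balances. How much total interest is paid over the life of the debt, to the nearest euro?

€378

Monthly rate r = 8%/12 = 0.666667% = 0.00666667.
Payoff takes n = ⌈−ln(1 − rB₀/P)/ln(1+r)⌉ = ⌈4.644⌉ = 5 payments; the last is €2,802.76.
Total paid = 4·€4,350.00 + €2,802.76 = €20,202.76.
Total interest = total paid − principal = €20,202.76 − €19,825.00 = €377.76.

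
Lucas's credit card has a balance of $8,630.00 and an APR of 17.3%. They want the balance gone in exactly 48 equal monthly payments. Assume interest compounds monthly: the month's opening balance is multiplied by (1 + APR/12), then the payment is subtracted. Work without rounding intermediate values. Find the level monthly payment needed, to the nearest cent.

$250.36

Monthly rate r = 17.3%/12 = 1.44167% = 0.0144167.
Level-payment amortization: P = B₀·r / (1 − (1+r)^(−n)) = 8630.00·0.0144167 / (1 − 1.01442^(−48)).
Denominator 1 − (1+r)^(−48) = 0.496946757.
P = 124.416 / 0.496946757 ≈ 250.36.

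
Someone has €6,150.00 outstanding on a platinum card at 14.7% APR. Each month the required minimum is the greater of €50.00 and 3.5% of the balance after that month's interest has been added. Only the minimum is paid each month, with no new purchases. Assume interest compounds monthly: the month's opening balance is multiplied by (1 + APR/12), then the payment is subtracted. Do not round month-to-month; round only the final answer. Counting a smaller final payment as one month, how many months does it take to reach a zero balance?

98 months

Monthly rate r = 14.7%/12 = 1.225% = 0.01225.
While 3.5% of the post-interest balance exceeds €50.00, each month B ← (B·(1+r))·(1 − 0.035), i.e. B shrinks by the factor (1+r)·0.965 = 0.97682.
This holds for months 1–63. Entering month 64 the balance is €1,403.54; 3.5% of the post-interest balance is now below €50.00, so the flat €50.00 minimum applies from here.
From month 64 a fixed €50.00 at rate r clears €1,403.54 in 35 more payments. Total: 63 + 35 = 98 months.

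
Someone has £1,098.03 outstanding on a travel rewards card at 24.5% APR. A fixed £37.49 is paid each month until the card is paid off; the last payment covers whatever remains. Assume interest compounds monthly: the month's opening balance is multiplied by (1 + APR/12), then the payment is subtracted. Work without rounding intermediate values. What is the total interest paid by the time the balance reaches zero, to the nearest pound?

Monthly rate r = 24.5%/12 = 2.04167% = 0.0204167.
Payoff takes n = ⌈−ln(1 − rB₀/P)/ln(1+r)⌉ = ⌈45.086⌉ = 46 payments; the last is £3.27.
Total paid = 45·£37.49 + £3.27 = £1,690.32.
Total interest = total paid − principal = £1,690.32 − £1,098.03 = £592.29.

£592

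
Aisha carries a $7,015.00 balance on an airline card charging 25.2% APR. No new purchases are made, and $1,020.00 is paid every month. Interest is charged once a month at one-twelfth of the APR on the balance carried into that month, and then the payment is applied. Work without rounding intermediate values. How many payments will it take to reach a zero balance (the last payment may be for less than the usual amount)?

Monthly rate r = 25.2%/12 = 2.1% = 0.021.
Recurrence: B ← B·(1+r) − $1,020.00.
Month 1: interest $147.31; balance after payment $6,142.31.
Month 2: interest $128.99; balance after payment $5,251.30.
Closed form: n = −ln(1 − rB₀/P)/ln(1+r) = −ln(0.85557)/ln(1.021) ≈ 7.505, so the balance reaches zero during payment 8.

8 payments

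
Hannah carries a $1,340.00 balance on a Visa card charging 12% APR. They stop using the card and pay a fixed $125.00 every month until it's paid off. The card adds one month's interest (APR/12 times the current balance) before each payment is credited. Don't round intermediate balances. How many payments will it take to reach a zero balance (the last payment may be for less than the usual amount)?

Monthly rate r = 12%/12 = 1% = 0.01.
Recurrence: B ← B·(1+r) − $125.00.
Month 1: interest $13.40; balance after payment $1,228.40.
Month 2: interest $12.28; balance after payment $1,115.68.
Closed form: n = −ln(1 − rB₀/P)/ln(1+r) = −ln(0.8928)/ln(1.01) ≈ 11.396, so the balance reaches zero during payment 12.

12 months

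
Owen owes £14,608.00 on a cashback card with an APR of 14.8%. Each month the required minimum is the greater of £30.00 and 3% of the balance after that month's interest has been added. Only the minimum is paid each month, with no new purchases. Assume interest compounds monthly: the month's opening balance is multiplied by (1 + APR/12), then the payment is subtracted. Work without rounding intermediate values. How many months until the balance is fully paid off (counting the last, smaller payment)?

Monthly rate r = 14.8%/12 = 1.23333% = 0.0123333.
While 3% of the post-interest balance exceeds £30.00, each month B ← (B·(1+r))·(1 − 0.03), i.e. B shrinks by the factor (1+r)·0.97 = 0.98196.
This holds for months 1–149. Entering month 150 the balance is £970.03; 3% of the post-interest balance is now below £30.00, so the flat £30.00 minimum applies from here.
From month 150 a fixed £30.00 at rate r clears £970.03 in 42 more payments. Total: 149 + 42 = 191 months.

191 months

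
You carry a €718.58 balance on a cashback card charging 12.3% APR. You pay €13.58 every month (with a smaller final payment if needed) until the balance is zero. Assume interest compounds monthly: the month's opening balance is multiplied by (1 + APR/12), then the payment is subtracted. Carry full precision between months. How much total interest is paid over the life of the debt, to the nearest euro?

Monthly rate r = 12.3%/12 = 1.025% = 0.01025.
Payoff takes n = ⌈−ln(1 − rB₀/P)/ln(1+r)⌉ = ⌈76.654⌉ = 77 payments; the last is €8.90.
Total paid = 76·€13.58 + €8.90 = €1,040.98.
Total interest = total paid − principal = €1,040.98 − €718.58 = €322.40.

€322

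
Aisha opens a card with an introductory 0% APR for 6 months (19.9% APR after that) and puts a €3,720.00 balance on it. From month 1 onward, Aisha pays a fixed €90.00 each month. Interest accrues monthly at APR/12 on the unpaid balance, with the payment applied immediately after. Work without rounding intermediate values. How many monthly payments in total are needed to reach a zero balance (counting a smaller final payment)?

60 payments

Promo months 1–6 at r₀ = 0%/12 = 0; months 7+ at r₁ = 19.9%/12 = 0.0165833.
After month 6 (no interest yet): B = €3,720.00 − 6·€90.00 = €3,180.00.
Then at r₁ with €90.00/mo: n₂ = −ln(1 − r₁·B/P)/ln(1+r₁) ≈ 53.61 → 54 more payments.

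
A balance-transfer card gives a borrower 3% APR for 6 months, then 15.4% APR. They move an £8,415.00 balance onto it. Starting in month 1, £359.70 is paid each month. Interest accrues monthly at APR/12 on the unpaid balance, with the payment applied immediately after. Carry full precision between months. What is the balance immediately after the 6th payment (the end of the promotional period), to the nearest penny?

£6,370.28

Promo months 1–6 at r₀ = 3%/12 = 0.0025; months 7+ at r₁ = 15.4%/12 = 0.0128333.
After month 6: iterate B ← B·(1+r₀) − £359.70 for 6 months → £6,370.28.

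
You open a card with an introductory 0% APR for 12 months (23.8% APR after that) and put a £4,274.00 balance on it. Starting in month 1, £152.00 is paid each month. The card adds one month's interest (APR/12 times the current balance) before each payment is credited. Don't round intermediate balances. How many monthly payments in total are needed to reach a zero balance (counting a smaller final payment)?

32 months

Promo months 1–12 at r₀ = 0%/12 = 0; months 13+ at r₁ = 23.8%/12 = 0.0198333.
After month 12 (no interest yet): B = £4,274.00 − 12·£152.00 = £2,450.00.
Then at r₁ with £152.00/mo: n₂ = −ln(1 − r₁·B/P)/ln(1+r₁) ≈ 19.61 → 20 more payments.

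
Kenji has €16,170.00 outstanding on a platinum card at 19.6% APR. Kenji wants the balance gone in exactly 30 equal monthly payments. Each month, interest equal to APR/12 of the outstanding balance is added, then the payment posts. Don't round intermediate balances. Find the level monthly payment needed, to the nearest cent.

Monthly rate r = 19.6%/12 = 1.63333% = 0.0163333.
Level-payment amortization: P = B₀·r / (1 − (1+r)^(−n)) = 16170.00·0.0163333 / (1 − 1.01633^(−30)).
Denominator 1 − (1+r)^(−30) = 0.384943644.
P = 264.11 / 0.384943644 ≈ 686.10.

€686.10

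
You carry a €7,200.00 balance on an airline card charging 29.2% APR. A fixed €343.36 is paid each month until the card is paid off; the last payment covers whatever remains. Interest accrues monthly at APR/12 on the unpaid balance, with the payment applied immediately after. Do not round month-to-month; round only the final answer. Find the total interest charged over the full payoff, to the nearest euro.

€2,996

Monthly rate r = 29.2%/12 = 2.43333% = 0.0243333.
Payoff takes n = ⌈−ln(1 − rB₀/P)/ln(1+r)⌉ = ⌈29.692⌉ = 30 payments; the last is €238.61.
Total paid = 29·€343.36 + €238.61 = €10,196.05.
Total interest = total paid − principal = €10,196.05 − €7,200.00 = €2,996.05.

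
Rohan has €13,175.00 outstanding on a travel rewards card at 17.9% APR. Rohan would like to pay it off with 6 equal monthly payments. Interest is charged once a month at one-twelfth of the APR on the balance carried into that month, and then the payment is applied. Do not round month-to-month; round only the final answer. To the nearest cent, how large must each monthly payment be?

€2,311.89

Monthly rate r = 17.9%/12 = 1.49167% = 0.0149167.
Level-payment amortization: P = B₀·r / (1 − (1+r)^(−n)) = 13175.00·0.0149167 / (1 − 1.01492^(−6)).
Denominator 1 − (1+r)^(−6) = 0.0850071646.
P = 196.527 / 0.0850071646 ≈ 2311.89.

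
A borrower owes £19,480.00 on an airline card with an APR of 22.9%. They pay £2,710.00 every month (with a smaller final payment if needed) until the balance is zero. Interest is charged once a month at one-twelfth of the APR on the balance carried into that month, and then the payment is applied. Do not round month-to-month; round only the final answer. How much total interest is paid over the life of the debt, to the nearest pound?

£1,676

Monthly rate r = 22.9%/12 = 1.90833% = 0.0190833.
Payoff takes n = ⌈−ln(1 − rB₀/P)/ln(1+r)⌉ = ⌈7.805⌉ = 8 payments; the last is £2,185.70.
Total paid = 7·£2,710.00 + £2,185.70 = £21,155.70.
Total interest = total paid − principal = £21,155.70 − £19,480.00 = £1,675.70.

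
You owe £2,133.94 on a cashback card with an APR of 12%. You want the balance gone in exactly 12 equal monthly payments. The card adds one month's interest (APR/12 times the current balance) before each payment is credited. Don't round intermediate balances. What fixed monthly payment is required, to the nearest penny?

Monthly rate r = 12%/12 = 1% = 0.01.
Level-payment amortization: P = B₀·r / (1 − (1+r)^(−n)) = 2133.94·0.01 / (1 − 1.01^(−12)).
Denominator 1 − (1+r)^(−12) = 0.112550775.
P = 21.3394 / 0.112550775 ≈ 189.60.

£189.60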